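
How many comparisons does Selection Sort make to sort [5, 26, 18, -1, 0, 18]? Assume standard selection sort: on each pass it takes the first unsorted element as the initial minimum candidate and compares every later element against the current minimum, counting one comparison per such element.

Pass 1: scan indices 1..5 for the minimum = 5 comparison(s); min is -1, place at index 0 -> [-1, 26, 18, 5, 0, 18]
Pass 2: scan indices 2..5 for the minimum = 4 comparison(s); min is 0, place at index 1 -> [-1, 0, 18, 5, 26, 18]
Pass 3: scan indices 3..5 for the minimum = 3 comparison(s); min is 5, place at index 2 -> [-1, 0, 5, 18, 26, 18]
Pass 4: scan indices 4..5 for the minimum = 2 comparison(s); min is 18, place at index 3 -> [-1, 0, 5, 18, 26, 18]
Pass 5: scan indices 5..5 for the minimum = 1 comparison(s); min is 18, place at index 4 -> [-1, 0, 5, 18, 18, 26]
Selection sort always scans the whole unsorted suffix, so the count is (n-1) + (n-2) + ... + 1 = n(n-1)/2 = 6*5/2 = 15 regardless of the input order.
Total comparisons: 5 + 4 + 3 + 2 + 1 = 15


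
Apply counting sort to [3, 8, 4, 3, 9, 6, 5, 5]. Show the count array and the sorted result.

Count array: [0, 0, 0, 2, 1, 2, 1, 0, 1, 1]
(count[i] = number of elements equal to i)
Cumulative count: [0, 0, 0, 2, 3, 5, 6, 6, 7, 8]
Sorted: [3, 3, 4, 5, 5, 6, 8, 9]


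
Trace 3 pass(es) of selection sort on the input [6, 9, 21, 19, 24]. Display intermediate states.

Pass 1: Select minimum 6 at index 0, swap -> [6, 9, 21, 19, 24]
Pass 2: Select minimum 9 at index 1, swap -> [6, 9, 21, 19, 24]
Pass 3: Select minimum 19 at index 3, swap -> [6, 9, 19, 21, 24]


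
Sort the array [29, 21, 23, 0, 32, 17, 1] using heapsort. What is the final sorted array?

Build heap: [32, 29, 23, 0, 21, 17, 1]
Extract 32: [29, 21, 23, 0, 1, 17, 32]
Extract 29: [23, 21, 17, 0, 1, 29, 32]
Extract 23: [21, 1, 17, 0, 23, 29, 32]
Extract 21: [17, 1, 0, 21, 23, 29, 32]
Extract 17: [1, 0, 17, 21, 23, 29, 32]
Extract 1: [0, 1, 17, 21, 23, 29, 32]


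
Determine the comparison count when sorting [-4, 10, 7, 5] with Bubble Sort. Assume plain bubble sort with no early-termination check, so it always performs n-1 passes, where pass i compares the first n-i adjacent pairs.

Pass 1: compare adjacent pairs (0,1)..(2,3) = 3 comparison(s), 2 swap(s) -> [-4, 7, 5, 10]
Pass 2: compare adjacent pairs (0,1)..(1,2) = 2 comparison(s), 1 swap(s) -> [-4, 5, 7, 10]
Pass 3: compare adjacent pairs (0,1)..(0,1) = 1 comparison(s), 0 swap(s) -> [-4, 5, 7, 10]
Total comparisons: 3 + 2 + 1 = 6


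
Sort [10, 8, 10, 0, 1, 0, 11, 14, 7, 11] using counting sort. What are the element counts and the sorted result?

Count array: [2, 1, 0, 0, 0, 0, 0, 1, 1, 0, 2, 2, 0, 0, 1]
(count[i] = number of elements equal to i)
Cumulative count: [2, 3, 3, 3, 3, 3, 3, 4, 5, 5, 7, 9, 9, 9, 10]
Sorted: [0, 0, 1, 7, 8, 10, 10, 11, 11, 14]


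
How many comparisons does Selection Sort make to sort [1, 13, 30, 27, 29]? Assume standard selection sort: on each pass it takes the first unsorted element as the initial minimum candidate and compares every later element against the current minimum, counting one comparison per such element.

Pass 1: scan indices 1..4 for the minimum = 4 comparison(s); min is 1, place at index 0 -> [1, 13, 30, 27, 29]
Pass 2: scan indices 2..4 for the minimum = 3 comparison(s); min is 13, place at index 1 -> [1, 13, 30, 27, 29]
Pass 3: scan indices 3..4 for the minimum = 2 comparison(s); min is 27, place at index 2 -> [1, 13, 27, 30, 29]
Pass 4: scan indices 4..4 for the minimum = 1 comparison(s); min is 29, place at index 3 -> [1, 13, 27, 29, 30]
Selection sort always scans the whole unsorted suffix, so the count is (n-1) + (n-2) + ... + 1 = n(n-1)/2 = 5*4/2 = 10 regardless of the input order.
Total comparisons: 4 + 3 + 2 + 1 = 10


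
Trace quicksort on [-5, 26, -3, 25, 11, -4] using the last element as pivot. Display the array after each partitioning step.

Partition 1: pivot=-4 at index 1 -> [-5, -4, -3, 25, 11, 26]
Partition 2: pivot=26 at index 5 -> [-5, -4, -3, 25, 11, 26]
Partition 3: pivot=11 at index 3 -> [-5, -4, -3, 11, 25, 26]


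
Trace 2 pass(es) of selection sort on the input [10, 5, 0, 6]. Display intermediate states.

Pass 1: Select minimum 0 at index 2, swap -> [0, 5, 10, 6]
Pass 2: Select minimum 5 at index 1, swap -> [0, 5, 10, 6]


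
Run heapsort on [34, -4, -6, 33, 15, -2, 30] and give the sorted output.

Build heap: [34, 33, 30, -4, 15, -2, -6]
Extract 34: [33, 15, 30, -4, -6, -2, 34]
Extract 33: [30, 15, -2, -4, -6, 33, 34]
Extract 30: [15, -4, -2, -6, 30, 33, 34]
Extract 15: [-2, -4, -6, 15, 30, 33, 34]
Extract -2: [-4, -6, -2, 15, 30, 33, 34]
Extract -4: [-6, -4, -2, 15, 30, 33, 34]


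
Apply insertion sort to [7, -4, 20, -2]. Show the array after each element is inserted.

First element 7 is already 'sorted'
Insert -4: shifted 1 elements -> [-4, 7, 20, -2]
Insert 20: shifted 0 elements -> [-4, 7, 20, -2]
Insert -2: shifted 2 elements -> [-4, -2, 7, 20]


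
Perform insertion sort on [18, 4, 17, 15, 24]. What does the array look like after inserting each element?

First element 18 is already 'sorted'
Insert 4: shifted 1 elements -> [4, 18, 17, 15, 24]
Insert 17: shifted 1 elements -> [4, 17, 18, 15, 24]
Insert 15: shifted 2 elements -> [4, 15, 17, 18, 24]
Insert 24: shifted 0 elements -> [4, 15, 17, 18, 24]


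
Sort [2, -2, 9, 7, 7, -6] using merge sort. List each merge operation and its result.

Divide and conquer:
  Merge [-2] + [9] -> [-2, 9]
  Merge [2] + [-2, 9] -> [-2, 2, 9]
  Merge [7] + [-6] -> [-6, 7]
  Merge [7] + [-6, 7] -> [-6, 7, 7]
  Merge [-2, 2, 9] + [-6, 7, 7] -> [-6, -2, 2, 7, 7, 9]


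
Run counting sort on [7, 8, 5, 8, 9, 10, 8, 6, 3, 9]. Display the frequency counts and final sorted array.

Count array: [0, 0, 0, 1, 0, 1, 1, 1, 3, 2, 1]
(count[i] = number of elements equal to i)
Cumulative count: [0, 0, 0, 1, 1, 2, 3, 4, 7, 9, 10]
Sorted: [3, 5, 6, 7, 8, 8, 8, 9, 9, 10]


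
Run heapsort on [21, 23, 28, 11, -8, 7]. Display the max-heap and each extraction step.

Build heap: [28, 23, 21, 11, -8, 7]
Extract 28: [23, 11, 21, 7, -8, 28]
Extract 23: [21, 11, -8, 7, 23, 28]
Extract 21: [11, 7, -8, 21, 23, 28]
Extract 11: [7, -8, 11, 21, 23, 28]
Extract 7: [-8, 7, 11, 21, 23, 28]


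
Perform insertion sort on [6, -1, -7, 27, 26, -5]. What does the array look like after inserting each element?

First element 6 is already 'sorted'
Insert -1: shifted 1 elements -> [-1, 6, -7, 27, 26, -5]
Insert -7: shifted 2 elements -> [-7, -1, 6, 27, 26, -5]
Insert 27: shifted 0 elements -> [-7, -1, 6, 27, 26, -5]
Insert 26: shifted 1 elements -> [-7, -1, 6, 26, 27, -5]
Insert -5: shifted 4 elements -> [-7, -5, -1, 6, 26, 27]


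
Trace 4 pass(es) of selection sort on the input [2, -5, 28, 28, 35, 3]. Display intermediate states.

Pass 1: Select minimum -5 at index 1, swap -> [-5, 2, 28, 28, 35, 3]
Pass 2: Select minimum 2 at index 1, swap -> [-5, 2, 28, 28, 35, 3]
Pass 3: Select minimum 3 at index 5, swap -> [-5, 2, 3, 28, 35, 28]
Pass 4: Select minimum 28 at index 3, swap -> [-5, 2, 3, 28, 35, 28]


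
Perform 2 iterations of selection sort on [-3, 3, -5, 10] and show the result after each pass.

Pass 1: Select minimum -5 at index 2, swap -> [-5, 3, -3, 10]
Pass 2: Select minimum -3 at index 2, swap -> [-5, -3, 3, 10]


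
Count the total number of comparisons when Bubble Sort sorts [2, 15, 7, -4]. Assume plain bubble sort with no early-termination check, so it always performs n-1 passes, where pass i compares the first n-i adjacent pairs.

Pass 1: compare adjacent pairs (0,1)..(2,3) = 3 comparison(s), 2 swap(s) -> [2, 7, -4, 15]
Pass 2: compare adjacent pairs (0,1)..(1,2) = 2 comparison(s), 1 swap(s) -> [2, -4, 7, 15]
Pass 3: compare adjacent pairs (0,1)..(0,1) = 1 comparison(s), 1 swap(s) -> [-4, 2, 7, 15]
Total comparisons: 3 + 2 + 1 = 6


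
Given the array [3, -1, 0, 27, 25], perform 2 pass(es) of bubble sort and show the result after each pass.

After pass 1: [-1, 0, 3, 25, 27] (3 swaps)
After pass 2: [-1, 0, 3, 25, 27] (0 swaps)
Total swaps: 3


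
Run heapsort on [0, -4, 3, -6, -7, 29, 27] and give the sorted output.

Build heap: [29, -4, 27, -6, -7, 3, 0]
Extract 29: [27, -4, 3, -6, -7, 0, 29]
Extract 27: [3, -4, 0, -6, -7, 27, 29]
Extract 3: [0, -4, -7, -6, 3, 27, 29]
Extract 0: [-4, -6, -7, 0, 3, 27, 29]
Extract -4: [-6, -7, -4, 0, 3, 27, 29]
Extract -6: [-7, -6, -4, 0, 3, 27, 29]


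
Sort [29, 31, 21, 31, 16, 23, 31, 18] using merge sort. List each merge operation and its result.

Divide and conquer:
  Merge [29] + [31] -> [29, 31]
  Merge [21] + [31] -> [21, 31]
  Merge [29, 31] + [21, 31] -> [21, 29, 31, 31]
  Merge [16] + [23] -> [16, 23]
  Merge [31] + [18] -> [18, 31]
  Merge [16, 23] + [18, 31] -> [16, 18, 23, 31]
  Merge [21, 29, 31, 31] + [16, 18, 23, 31] -> [16, 18, 21, 23, 29, 31, 31, 31]


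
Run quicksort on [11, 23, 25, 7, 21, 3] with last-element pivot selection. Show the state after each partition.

Partition 1: pivot=3 at index 0 -> [3, 23, 25, 7, 21, 11]
Partition 2: pivot=11 at index 2 -> [3, 7, 11, 23, 21, 25]
Partition 3: pivot=25 at index 5 -> [3, 7, 11, 23, 21, 25]
Partition 4: pivot=21 at index 3 -> [3, 7, 11, 21, 23, 25]


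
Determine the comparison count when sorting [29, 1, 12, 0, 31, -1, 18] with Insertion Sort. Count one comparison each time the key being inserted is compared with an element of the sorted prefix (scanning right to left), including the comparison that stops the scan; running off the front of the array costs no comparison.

Insert 1: 29 > 1 (shift), reached front = 1 comparison(s) -> [1, 29, 12, 0, 31, -1, 18]
Insert 12: 29 > 12 (shift), 1 <= 12 (stop) = 2 comparison(s) -> [1, 12, 29, 0, 31, -1, 18]
Insert 0: 29 > 0 (shift), 12 > 0 (shift), 1 > 0 (shift), reached front = 3 comparison(s) -> [0, 1, 12, 29, 31, -1, 18]
Insert 31: 29 <= 31 (stop) = 1 comparison(s) -> [0, 1, 12, 29, 31, -1, 18]
Insert -1: 31 > -1 (shift), 29 > -1 (shift), 12 > -1 (shift), 1 > -1 (shift), 0 > -1 (shift), reached front = 5 comparison(s) -> [-1, 0, 1, 12, 29, 31, 18]
Insert 18: 31 > 18 (shift), 29 > 18 (shift), 12 <= 18 (stop) = 3 comparison(s) -> [-1, 0, 1, 12, 18, 29, 31]
Total comparisons: 1 + 2 + 3 + 1 + 5 + 3 = 15


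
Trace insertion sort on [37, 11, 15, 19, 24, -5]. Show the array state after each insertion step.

First element 37 is already 'sorted'
Insert 11: shifted 1 elements -> [11, 37, 15, 19, 24, -5]
Insert 15: shifted 1 elements -> [11, 15, 37, 19, 24, -5]
Insert 19: shifted 1 elements -> [11, 15, 19, 37, 24, -5]
Insert 24: shifted 1 elements -> [11, 15, 19, 24, 37, -5]
Insert -5: shifted 5 elements -> [-5, 11, 15, 19, 24, 37]


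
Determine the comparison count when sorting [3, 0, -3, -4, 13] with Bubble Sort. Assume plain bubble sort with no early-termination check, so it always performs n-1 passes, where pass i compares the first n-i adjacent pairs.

Pass 1: compare adjacent pairs (0,1)..(3,4) = 4 comparison(s), 3 swap(s) -> [0, -3, -4, 3, 13]
Pass 2: compare adjacent pairs (0,1)..(2,3) = 3 comparison(s), 2 swap(s) -> [-3, -4, 0, 3, 13]
Pass 3: compare adjacent pairs (0,1)..(1,2) = 2 comparison(s), 1 swap(s) -> [-4, -3, 0, 3, 13]
Pass 4: compare adjacent pairs (0,1)..(0,1) = 1 comparison(s), 0 swap(s) -> [-4, -3, 0, 3, 13]
Total comparisons: 4 + 3 + 2 + 1 = 10


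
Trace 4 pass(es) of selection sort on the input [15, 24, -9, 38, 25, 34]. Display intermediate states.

Pass 1: Select minimum -9 at index 2, swap -> [-9, 24, 15, 38, 25, 34]
Pass 2: Select minimum 15 at index 2, swap -> [-9, 15, 24, 38, 25, 34]
Pass 3: Select minimum 24 at index 2, swap -> [-9, 15, 24, 38, 25, 34]
Pass 4: Select minimum 25 at index 4, swap -> [-9, 15, 24, 25, 38, 34]


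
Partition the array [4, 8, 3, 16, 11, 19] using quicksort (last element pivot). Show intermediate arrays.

Partition 1: pivot=19 at index 5 -> [4, 8, 3, 16, 11, 19]
Partition 2: pivot=11 at index 3 -> [4, 8, 3, 11, 16, 19]
Partition 3: pivot=3 at index 0 -> [3, 8, 4, 11, 16, 19]
Partition 4: pivot=4 at index 1 -> [3, 4, 8, 11, 16, 19]


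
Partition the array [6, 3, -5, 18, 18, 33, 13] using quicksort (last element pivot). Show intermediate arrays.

Partition 1: pivot=13 at index 3 -> [6, 3, -5, 13, 18, 33, 18]
Partition 2: pivot=-5 at index 0 -> [-5, 3, 6, 13, 18, 33, 18]
Partition 3: pivot=6 at index 2 -> [-5, 3, 6, 13, 18, 33, 18]
Partition 4: pivot=18 at index 5 -> [-5, 3, 6, 13, 18, 18, 33]


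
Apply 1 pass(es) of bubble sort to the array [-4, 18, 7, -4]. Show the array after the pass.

After pass 1: [-4, 7, -4, 18] (2 swaps)
Total swaps: 2


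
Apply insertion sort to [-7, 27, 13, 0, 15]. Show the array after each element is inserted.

First element -7 is already 'sorted'
Insert 27: shifted 0 elements -> [-7, 27, 13, 0, 15]
Insert 13: shifted 1 elements -> [-7, 13, 27, 0, 15]
Insert 0: shifted 2 elements -> [-7, 0, 13, 27, 15]
Insert 15: shifted 1 elements -> [-7, 0, 13, 15, 27]


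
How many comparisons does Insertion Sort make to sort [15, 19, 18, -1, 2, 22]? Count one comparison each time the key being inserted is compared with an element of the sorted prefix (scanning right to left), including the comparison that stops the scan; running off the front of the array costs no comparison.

Insert 19: 15 <= 19 (stop) = 1 comparison(s) -> [15, 19, 18, -1, 2, 22]
Insert 18: 19 > 18 (shift), 15 <= 18 (stop) = 2 comparison(s) -> [15, 18, 19, -1, 2, 22]
Insert -1: 19 > -1 (shift), 18 > -1 (shift), 15 > -1 (shift), reached front = 3 comparison(s) -> [-1, 15, 18, 19, 2, 22]
Insert 2: 19 > 2 (shift), 18 > 2 (shift), 15 > 2 (shift), -1 <= 2 (stop) = 4 comparison(s) -> [-1, 2, 15, 18, 19, 22]
Insert 22: 19 <= 22 (stop) = 1 comparison(s) -> [-1, 2, 15, 18, 19, 22]
Total comparisons: 1 + 2 + 3 + 4 + 1 = 11


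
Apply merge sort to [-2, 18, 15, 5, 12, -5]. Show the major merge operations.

Divide and conquer:
  Merge [18] + [15] -> [15, 18]
  Merge [-2] + [15, 18] -> [-2, 15, 18]
  Merge [12] + [-5] -> [-5, 12]
  Merge [5] + [-5, 12] -> [-5, 5, 12]
  Merge [-2, 15, 18] + [-5, 5, 12] -> [-5, -2, 5, 12, 15, 18]


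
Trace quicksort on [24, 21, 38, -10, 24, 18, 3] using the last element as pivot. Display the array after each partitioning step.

Partition 1: pivot=3 at index 1 -> [-10, 3, 38, 24, 24, 18, 21]
Partition 2: pivot=21 at index 3 -> [-10, 3, 18, 21, 24, 38, 24]
Partition 3: pivot=24 at index 5 -> [-10, 3, 18, 21, 24, 24, 38]


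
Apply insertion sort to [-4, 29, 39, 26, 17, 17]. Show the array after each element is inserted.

First element -4 is already 'sorted'
Insert 29: shifted 0 elements -> [-4, 29, 39, 26, 17, 17]
Insert 39: shifted 0 elements -> [-4, 29, 39, 26, 17, 17]
Insert 26: shifted 2 elements -> [-4, 26, 29, 39, 17, 17]
Insert 17: shifted 3 elements -> [-4, 17, 26, 29, 39, 17]
Insert 17: shifted 3 elements -> [-4, 17, 17, 26, 29, 39]


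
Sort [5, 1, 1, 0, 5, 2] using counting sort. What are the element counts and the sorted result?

Count array: [1, 2, 1, 0, 0, 2]
(count[i] = number of elements equal to i)
Cumulative count: [1, 3, 4, 4, 4, 6]
Sorted: [0, 1, 1, 2, 5, 5]


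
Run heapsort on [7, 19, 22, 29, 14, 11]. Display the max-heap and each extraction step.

Build heap: [29, 19, 22, 7, 14, 11]
Extract 29: [22, 19, 11, 7, 14, 29]
Extract 22: [19, 14, 11, 7, 22, 29]
Extract 19: [14, 7, 11, 19, 22, 29]
Extract 14: [11, 7, 14, 19, 22, 29]
Extract 11: [7, 11, 14, 19, 22, 29]


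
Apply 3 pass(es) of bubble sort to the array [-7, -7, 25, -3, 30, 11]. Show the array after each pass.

After pass 1: [-7, -7, -3, 25, 11, 30] (2 swaps)
After pass 2: [-7, -7, -3, 11, 25, 30] (1 swaps)
After pass 3: [-7, -7, -3, 11, 25, 30] (0 swaps)
Total swaps: 3


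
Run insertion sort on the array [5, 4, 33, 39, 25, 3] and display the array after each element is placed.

First element 5 is already 'sorted'
Insert 4: shifted 1 elements -> [4, 5, 33, 39, 25, 3]
Insert 33: shifted 0 elements -> [4, 5, 33, 39, 25, 3]
Insert 39: shifted 0 elements -> [4, 5, 33, 39, 25, 3]
Insert 25: shifted 2 elements -> [4, 5, 25, 33, 39, 3]
Insert 3: shifted 5 elements -> [3, 4, 5, 25, 33, 39]


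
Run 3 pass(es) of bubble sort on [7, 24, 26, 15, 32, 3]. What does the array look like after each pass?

After pass 1: [7, 24, 15, 26, 3, 32] (2 swaps)
After pass 2: [7, 15, 24, 3, 26, 32] (2 swaps)
After pass 3: [7, 15, 3, 24, 26, 32] (1 swaps)
Total swaps: 5


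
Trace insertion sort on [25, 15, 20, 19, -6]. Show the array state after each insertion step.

First element 25 is already 'sorted'
Insert 15: shifted 1 elements -> [15, 25, 20, 19, -6]
Insert 20: shifted 1 elements -> [15, 20, 25, 19, -6]
Insert 19: shifted 2 elements -> [15, 19, 20, 25, -6]
Insert -6: shifted 4 elements -> [-6, 15, 19, 20, 25]


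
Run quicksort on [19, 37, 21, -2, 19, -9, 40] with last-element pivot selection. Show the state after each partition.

Partition 1: pivot=40 at index 6 -> [19, 37, 21, -2, 19, -9, 40]
Partition 2: pivot=-9 at index 0 -> [-9, 37, 21, -2, 19, 19, 40]
Partition 3: pivot=19 at index 3 -> [-9, -2, 19, 19, 21, 37, 40]
Partition 4: pivot=19 at index 2 -> [-9, -2, 19, 19, 21, 37, 40]
Partition 5: pivot=37 at index 5 -> [-9, -2, 19, 19, 21, 37, 40]


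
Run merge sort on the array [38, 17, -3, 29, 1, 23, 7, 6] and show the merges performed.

Divide and conquer:
  Merge [38] + [17] -> [17, 38]
  Merge [-3] + [29] -> [-3, 29]
  Merge [17, 38] + [-3, 29] -> [-3, 17, 29, 38]
  Merge [1] + [23] -> [1, 23]
  Merge [7] + [6] -> [6, 7]
  Merge [1, 23] + [6, 7] -> [1, 6, 7, 23]
  Merge [-3, 17, 29, 38] + [1, 6, 7, 23] -> [-3, 1, 6, 7, 17, 23, 29, 38]


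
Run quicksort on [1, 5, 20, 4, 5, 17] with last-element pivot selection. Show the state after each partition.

Partition 1: pivot=17 at index 4 -> [1, 5, 4, 5, 17, 20]
Partition 2: pivot=5 at index 3 -> [1, 5, 4, 5, 17, 20]
Partition 3: pivot=4 at index 1 -> [1, 4, 5, 5, 17, 20]


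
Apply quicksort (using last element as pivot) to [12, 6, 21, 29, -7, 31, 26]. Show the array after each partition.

Partition 1: pivot=26 at index 4 -> [12, 6, 21, -7, 26, 31, 29]
Partition 2: pivot=-7 at index 0 -> [-7, 6, 21, 12, 26, 31, 29]
Partition 3: pivot=12 at index 2 -> [-7, 6, 12, 21, 26, 31, 29]
Partition 4: pivot=29 at index 5 -> [-7, 6, 12, 21, 26, 29, 31]


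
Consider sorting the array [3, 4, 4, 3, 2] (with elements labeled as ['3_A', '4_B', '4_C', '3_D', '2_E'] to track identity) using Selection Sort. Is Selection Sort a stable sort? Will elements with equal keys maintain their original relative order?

Trace Selection Sort on the labeled array (the key is the number; the letter only tracks identity):
  Pass 1: minimum of unsorted part is 2_E at index 4; swap it with 3_A at index 0 -> [2_E, 4_B, 4_C, 3_D, 3_A]
  Pass 2: minimum of unsorted part is 3_D at index 3; swap it with 4_B at index 1 -> [2_E, 3_D, 4_C, 4_B, 3_A]
  Pass 3: minimum of unsorted part is 3_A at index 4; swap it with 4_C at index 2 -> [2_E, 3_D, 3_A, 4_B, 4_C]
  Pass 4: minimum 4_B is already at index 3; no swap -> [2_E, 3_D, 3_A, 4_B, 4_C]
Final order: [2_E, 3_D, 3_A, 4_B, 4_C]
Equal keys:
  value 3: originally 3_A, 3_D; after sorting 3_D, 3_A -> order changed
  value 4: originally 4_B, 4_C; after sorting 4_B, 4_C -> order preserved
Equal keys were reordered, so Selection Sort is not stable: the long-range swap that moves the minimum into place can carry an element past an equal key. (One such input is enough; an unstable sort may happen to preserve order on other inputs, but it gives no guarantee.)
Answer: Not stable


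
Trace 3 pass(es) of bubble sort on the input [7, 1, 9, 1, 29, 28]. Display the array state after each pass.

After pass 1: [1, 7, 1, 9, 28, 29] (3 swaps)
After pass 2: [1, 1, 7, 9, 28, 29] (1 swaps)
After pass 3: [1, 1, 7, 9, 28, 29] (0 swaps)
Total swaps: 4


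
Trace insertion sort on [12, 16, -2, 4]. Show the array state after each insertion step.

First element 12 is already 'sorted'
Insert 16: shifted 0 elements -> [12, 16, -2, 4]
Insert -2: shifted 2 elements -> [-2, 12, 16, 4]
Insert 4: shifted 2 elements -> [-2, 4, 12, 16]


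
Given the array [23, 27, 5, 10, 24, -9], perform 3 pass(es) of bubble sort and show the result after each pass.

After pass 1: [23, 5, 10, 24, -9, 27] (4 swaps)
After pass 2: [5, 10, 23, -9, 24, 27] (3 swaps)
After pass 3: [5, 10, -9, 23, 24, 27] (1 swaps)
Total swaps: 8


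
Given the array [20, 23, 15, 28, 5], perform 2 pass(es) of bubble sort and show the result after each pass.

After pass 1: [20, 15, 23, 5, 28] (2 swaps)
After pass 2: [15, 20, 5, 23, 28] (2 swaps)
Total swaps: 4


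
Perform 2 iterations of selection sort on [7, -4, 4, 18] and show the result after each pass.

Pass 1: Select minimum -4 at index 1, swap -> [-4, 7, 4, 18]
Pass 2: Select minimum 4 at index 2, swap -> [-4, 4, 7, 18]


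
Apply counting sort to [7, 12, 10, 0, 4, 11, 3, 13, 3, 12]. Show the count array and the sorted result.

Count array: [1, 0, 0, 2, 1, 0, 0, 1, 0, 0, 1, 1, 2, 1]
(count[i] = number of elements equal to i)
Cumulative count: [1, 1, 1, 3, 4, 4, 4, 5, 5, 5, 6, 7, 9, 10]
Sorted: [0, 3, 3, 4, 7, 10, 11, 12, 12, 13]


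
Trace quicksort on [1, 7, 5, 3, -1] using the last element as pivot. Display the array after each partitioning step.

Partition 1: pivot=-1 at index 0 -> [-1, 7, 5, 3, 1]
Partition 2: pivot=1 at index 1 -> [-1, 1, 5, 3, 7]
Partition 3: pivot=7 at index 4 -> [-1, 1, 5, 3, 7]
Partition 4: pivot=3 at index 2 -> [-1, 1, 3, 5, 7]


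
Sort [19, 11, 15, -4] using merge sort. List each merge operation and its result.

Divide and conquer:
  Merge [19] + [11] -> [11, 19]
  Merge [15] + [-4] -> [-4, 15]
  Merge [11, 19] + [-4, 15] -> [-4, 11, 15, 19]


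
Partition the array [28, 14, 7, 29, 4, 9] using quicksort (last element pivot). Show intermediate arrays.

Partition 1: pivot=9 at index 2 -> [7, 4, 9, 29, 14, 28]
Partition 2: pivot=4 at index 0 -> [4, 7, 9, 29, 14, 28]
Partition 3: pivot=28 at index 4 -> [4, 7, 9, 14, 28, 29]


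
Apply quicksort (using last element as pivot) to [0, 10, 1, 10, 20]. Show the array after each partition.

Partition 1: pivot=20 at index 4 -> [0, 10, 1, 10, 20]
Partition 2: pivot=10 at index 3 -> [0, 10, 1, 10, 20]
Partition 3: pivot=1 at index 1 -> [0, 1, 10, 10, 20]


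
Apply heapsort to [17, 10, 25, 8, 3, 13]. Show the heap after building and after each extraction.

Build heap: [25, 10, 17, 8, 3, 13]
Extract 25: [17, 10, 13, 8, 3, 25]
Extract 17: [13, 10, 3, 8, 17, 25]
Extract 13: [10, 8, 3, 13, 17, 25]
Extract 10: [8, 3, 10, 13, 17, 25]
Extract 8: [3, 8, 10, 13, 17, 25]


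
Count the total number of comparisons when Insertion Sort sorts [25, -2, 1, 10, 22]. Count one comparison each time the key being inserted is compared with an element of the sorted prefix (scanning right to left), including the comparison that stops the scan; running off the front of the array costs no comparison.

Insert -2: 25 > -2 (shift), reached front = 1 comparison(s) -> [-2, 25, 1, 10, 22]
Insert 1: 25 > 1 (shift), -2 <= 1 (stop) = 2 comparison(s) -> [-2, 1, 25, 10, 22]
Insert 10: 25 > 10 (shift), 1 <= 10 (stop) = 2 comparison(s) -> [-2, 1, 10, 25, 22]
Insert 22: 25 > 22 (shift), 10 <= 22 (stop) = 2 comparison(s) -> [-2, 1, 10, 22, 25]
Total comparisons: 1 + 2 + 2 + 2 = 7


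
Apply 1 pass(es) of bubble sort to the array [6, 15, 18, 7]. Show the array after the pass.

After pass 1: [6, 15, 7, 18] (1 swaps)
Total swaps: 1


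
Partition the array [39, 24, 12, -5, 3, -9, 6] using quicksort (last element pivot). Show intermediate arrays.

Partition 1: pivot=6 at index 3 -> [-5, 3, -9, 6, 24, 12, 39]
Partition 2: pivot=-9 at index 0 -> [-9, 3, -5, 6, 24, 12, 39]
Partition 3: pivot=-5 at index 1 -> [-9, -5, 3, 6, 24, 12, 39]
Partition 4: pivot=39 at index 6 -> [-9, -5, 3, 6, 24, 12, 39]
Partition 5: pivot=12 at index 4 -> [-9, -5, 3, 6, 12, 24, 39]


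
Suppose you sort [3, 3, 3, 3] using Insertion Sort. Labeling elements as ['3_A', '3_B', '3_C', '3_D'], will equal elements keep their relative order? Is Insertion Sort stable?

Trace Insertion Sort on the labeled array (the key is the number; the letter only tracks identity):
  Insert 3_B at index 1: [3_A, 3_B, 3_C, 3_D]
  Insert 3_C at index 2: [3_A, 3_B, 3_C, 3_D]
  Insert 3_D at index 3: [3_A, 3_B, 3_C, 3_D]
Final order: [3_A, 3_B, 3_C, 3_D]
Equal keys:
  value 3: originally 3_A, 3_B, 3_C, 3_D; after sorting 3_A, 3_B, 3_C, 3_D -> order preserved
All equal keys kept their original relative order. Insertion Sort is stable: elements are shifted only while they are strictly greater than the key, so a key is inserted after any equal elements already placed.
Answer: Stable


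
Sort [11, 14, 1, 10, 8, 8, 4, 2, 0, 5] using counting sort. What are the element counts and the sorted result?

Count array: [1, 1, 1, 0, 1, 1, 0, 0, 2, 0, 1, 1, 0, 0, 1]
(count[i] = number of elements equal to i)
Cumulative count: [1, 2, 3, 3, 4, 5, 5, 5, 7, 7, 8, 9, 9, 9, 10]
Sorted: [0, 1, 2, 4, 5, 8, 8, 10, 11, 14]


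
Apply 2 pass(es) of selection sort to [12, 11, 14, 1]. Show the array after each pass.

Pass 1: Select minimum 1 at index 3, swap -> [1, 11, 14, 12]
Pass 2: Select minimum 11 at index 1, swap -> [1, 11, 14, 12]


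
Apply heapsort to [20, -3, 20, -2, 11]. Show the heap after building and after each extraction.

Build heap: [20, 11, 20, -2, -3]
Extract 20: [20, 11, -3, -2, 20]
Extract 20: [11, -2, -3, 20, 20]
Extract 11: [-2, -3, 11, 20, 20]
Extract -2: [-3, -2, 11, 20, 20]


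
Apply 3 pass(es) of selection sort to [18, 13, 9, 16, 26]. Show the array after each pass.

Pass 1: Select minimum 9 at index 2, swap -> [9, 13, 18, 16, 26]
Pass 2: Select minimum 13 at index 1, swap -> [9, 13, 18, 16, 26]
Pass 3: Select minimum 16 at index 3, swap -> [9, 13, 16, 18, 26]


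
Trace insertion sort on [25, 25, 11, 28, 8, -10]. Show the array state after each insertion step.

First element 25 is already 'sorted'
Insert 25: shifted 0 elements -> [25, 25, 11, 28, 8, -10]
Insert 11: shifted 2 elements -> [11, 25, 25, 28, 8, -10]
Insert 28: shifted 0 elements -> [11, 25, 25, 28, 8, -10]
Insert 8: shifted 4 elements -> [8, 11, 25, 25, 28, -10]
Insert -10: shifted 5 elements -> [-10, 8, 11, 25, 25, 28]


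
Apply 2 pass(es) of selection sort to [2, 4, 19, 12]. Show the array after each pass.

Pass 1: Select minimum 2 at index 0, swap -> [2, 4, 19, 12]
Pass 2: Select minimum 4 at index 1, swap -> [2, 4, 19, 12]


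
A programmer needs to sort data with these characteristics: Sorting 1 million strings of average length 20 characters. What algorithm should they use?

Best choice: MSD radix sort or Mergesort
Reason: MSD radix sort is a non-comparison sort that buckets the strings by successive character positions, running in time proportional to the total number of characters examined rather than O(n log n) string comparisons; mergesort is a stable O(n log n)-comparison alternative that works for arbitrary variable-length keys


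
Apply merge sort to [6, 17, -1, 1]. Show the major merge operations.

Divide and conquer:
  Merge [6] + [17] -> [6, 17]
  Merge [-1] + [1] -> [-1, 1]
  Merge [6, 17] + [-1, 1] -> [-1, 1, 6, 17]


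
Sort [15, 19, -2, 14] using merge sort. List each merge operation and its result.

Divide and conquer:
  Merge [15] + [19] -> [15, 19]
  Merge [-2] + [14] -> [-2, 14]
  Merge [15, 19] + [-2, 14] -> [-2, 14, 15, 19]


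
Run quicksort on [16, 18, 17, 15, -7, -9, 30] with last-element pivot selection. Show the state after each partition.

Partition 1: pivot=30 at index 6 -> [16, 18, 17, 15, -7, -9, 30]
Partition 2: pivot=-9 at index 0 -> [-9, 18, 17, 15, -7, 16, 30]
Partition 3: pivot=16 at index 3 -> [-9, 15, -7, 16, 17, 18, 30]
Partition 4: pivot=-7 at index 1 -> [-9, -7, 15, 16, 17, 18, 30]
Partition 5: pivot=18 at index 5 -> [-9, -7, 15, 16, 17, 18, 30]


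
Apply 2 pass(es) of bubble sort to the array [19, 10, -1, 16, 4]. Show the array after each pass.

After pass 1: [10, -1, 16, 4, 19] (4 swaps)
After pass 2: [-1, 10, 4, 16, 19] (2 swaps)
Total swaps: 6


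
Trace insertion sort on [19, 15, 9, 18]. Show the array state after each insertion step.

First element 19 is already 'sorted'
Insert 15: shifted 1 elements -> [15, 19, 9, 18]
Insert 9: shifted 2 elements -> [9, 15, 19, 18]
Insert 18: shifted 1 elements -> [9, 15, 18, 19]


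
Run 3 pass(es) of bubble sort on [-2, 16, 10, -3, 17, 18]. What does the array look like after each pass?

After pass 1: [-2, 10, -3, 16, 17, 18] (2 swaps)
After pass 2: [-2, -3, 10, 16, 17, 18] (1 swaps)
After pass 3: [-3, -2, 10, 16, 17, 18] (1 swaps)
Total swaps: 4


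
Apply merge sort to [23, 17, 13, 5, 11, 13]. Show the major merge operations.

Divide and conquer:
  Merge [17] + [13] -> [13, 17]
  Merge [23] + [13, 17] -> [13, 17, 23]
  Merge [11] + [13] -> [11, 13]
  Merge [5] + [11, 13] -> [5, 11, 13]
  Merge [13, 17, 23] + [5, 11, 13] -> [5, 11, 13, 13, 17, 23]


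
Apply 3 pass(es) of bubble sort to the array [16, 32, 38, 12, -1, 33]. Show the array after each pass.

After pass 1: [16, 32, 12, -1, 33, 38] (3 swaps)
After pass 2: [16, 12, -1, 32, 33, 38] (2 swaps)
After pass 3: [12, -1, 16, 32, 33, 38] (2 swaps)
Total swaps: 7


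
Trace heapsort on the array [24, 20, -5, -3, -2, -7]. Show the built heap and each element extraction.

Build heap: [24, 20, -5, -3, -2, -7]
Extract 24: [20, -2, -5, -3, -7, 24]
Extract 20: [-2, -3, -5, -7, 20, 24]
Extract -2: [-3, -7, -5, -2, 20, 24]
Extract -3: [-5, -7, -3, -2, 20, 24]
Extract -5: [-7, -5, -3, -2, 20, 24]


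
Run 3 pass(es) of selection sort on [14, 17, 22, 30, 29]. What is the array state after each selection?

Pass 1: Select minimum 14 at index 0, swap -> [14, 17, 22, 30, 29]
Pass 2: Select minimum 17 at index 1, swap -> [14, 17, 22, 30, 29]
Pass 3: Select minimum 22 at index 2, swap -> [14, 17, 22, 30, 29]


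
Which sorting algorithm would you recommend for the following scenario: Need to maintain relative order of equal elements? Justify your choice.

Best choice: Merge sort or Insertion sort
Reason: Both are stable; quicksort and heapsort are not stable


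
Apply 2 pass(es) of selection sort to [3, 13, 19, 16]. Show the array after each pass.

Pass 1: Select minimum 3 at index 0, swap -> [3, 13, 19, 16]
Pass 2: Select minimum 13 at index 1, swap -> [3, 13, 19, 16]


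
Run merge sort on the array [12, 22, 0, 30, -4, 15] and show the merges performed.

Divide and conquer:
  Merge [22] + [0] -> [0, 22]
  Merge [12] + [0, 22] -> [0, 12, 22]
  Merge [-4] + [15] -> [-4, 15]
  Merge [30] + [-4, 15] -> [-4, 15, 30]
  Merge [0, 12, 22] + [-4, 15, 30] -> [-4, 0, 12, 15, 22, 30]


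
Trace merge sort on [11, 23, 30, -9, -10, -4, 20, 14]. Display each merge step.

Divide and conquer:
  Merge [11] + [23] -> [11, 23]
  Merge [30] + [-9] -> [-9, 30]
  Merge [11, 23] + [-9, 30] -> [-9, 11, 23, 30]
  Merge [-10] + [-4] -> [-10, -4]
  Merge [20] + [14] -> [14, 20]
  Merge [-10, -4] + [14, 20] -> [-10, -4, 14, 20]
  Merge [-9, 11, 23, 30] + [-10, -4, 14, 20] -> [-10, -9, -4, 11, 14, 20, 23, 30]


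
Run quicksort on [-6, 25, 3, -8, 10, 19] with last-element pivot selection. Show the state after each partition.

Partition 1: pivot=19 at index 4 -> [-6, 3, -8, 10, 19, 25]
Partition 2: pivot=10 at index 3 -> [-6, 3, -8, 10, 19, 25]
Partition 3: pivot=-8 at index 0 -> [-8, 3, -6, 10, 19, 25]
Partition 4: pivot=-6 at index 1 -> [-8, -6, 3, 10, 19, 25]


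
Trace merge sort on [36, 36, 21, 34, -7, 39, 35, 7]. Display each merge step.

Divide and conquer:
  Merge [36] + [36] -> [36, 36]
  Merge [21] + [34] -> [21, 34]
  Merge [36, 36] + [21, 34] -> [21, 34, 36, 36]
  Merge [-7] + [39] -> [-7, 39]
  Merge [35] + [7] -> [7, 35]
  Merge [-7, 39] + [7, 35] -> [-7, 7, 35, 39]
  Merge [21, 34, 36, 36] + [-7, 7, 35, 39] -> [-7, 7, 21, 34, 35, 36, 36, 39]


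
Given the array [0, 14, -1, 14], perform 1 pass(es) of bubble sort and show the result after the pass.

After pass 1: [0, -1, 14, 14] (1 swaps)
Total swaps: 1


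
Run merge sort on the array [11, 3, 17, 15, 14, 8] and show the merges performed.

Divide and conquer:
  Merge [3] + [17] -> [3, 17]
  Merge [11] + [3, 17] -> [3, 11, 17]
  Merge [14] + [8] -> [8, 14]
  Merge [15] + [8, 14] -> [8, 14, 15]
  Merge [3, 11, 17] + [8, 14, 15] -> [3, 8, 11, 14, 15, 17]


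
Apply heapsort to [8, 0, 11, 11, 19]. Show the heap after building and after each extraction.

Build heap: [19, 11, 11, 8, 0]
Extract 19: [11, 8, 11, 0, 19]
Extract 11: [11, 8, 0, 11, 19]
Extract 11: [8, 0, 11, 11, 19]
Extract 8: [0, 8, 11, 11, 19]


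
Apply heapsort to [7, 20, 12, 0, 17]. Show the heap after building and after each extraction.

Build heap: [20, 17, 12, 0, 7]
Extract 20: [17, 7, 12, 0, 20]
Extract 17: [12, 7, 0, 17, 20]
Extract 12: [7, 0, 12, 17, 20]
Extract 7: [0, 7, 12, 17, 20]


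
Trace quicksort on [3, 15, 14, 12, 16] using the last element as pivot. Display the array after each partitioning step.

Partition 1: pivot=16 at index 4 -> [3, 15, 14, 12, 16]
Partition 2: pivot=12 at index 1 -> [3, 12, 14, 15, 16]
Partition 3: pivot=15 at index 3 -> [3, 12, 14, 15, 16]


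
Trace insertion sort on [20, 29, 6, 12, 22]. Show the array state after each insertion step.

First element 20 is already 'sorted'
Insert 29: shifted 0 elements -> [20, 29, 6, 12, 22]
Insert 6: shifted 2 elements -> [6, 20, 29, 12, 22]
Insert 12: shifted 2 elements -> [6, 12, 20, 29, 22]
Insert 22: shifted 1 elements -> [6, 12, 20, 22, 29]


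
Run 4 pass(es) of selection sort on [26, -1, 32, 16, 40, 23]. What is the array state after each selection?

Pass 1: Select minimum -1 at index 1, swap -> [-1, 26, 32, 16, 40, 23]
Pass 2: Select minimum 16 at index 3, swap -> [-1, 16, 32, 26, 40, 23]
Pass 3: Select minimum 23 at index 5, swap -> [-1, 16, 23, 26, 40, 32]
Pass 4: Select minimum 26 at index 3, swap -> [-1, 16, 23, 26, 40, 32]


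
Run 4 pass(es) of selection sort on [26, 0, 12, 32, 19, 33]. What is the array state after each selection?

Pass 1: Select minimum 0 at index 1, swap -> [0, 26, 12, 32, 19, 33]
Pass 2: Select minimum 12 at index 2, swap -> [0, 12, 26, 32, 19, 33]
Pass 3: Select minimum 19 at index 4, swap -> [0, 12, 19, 32, 26, 33]
Pass 4: Select minimum 26 at index 4, swap -> [0, 12, 19, 26, 32, 33]


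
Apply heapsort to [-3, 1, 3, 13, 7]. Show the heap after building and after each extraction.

Build heap: [13, 7, 3, 1, -3]
Extract 13: [7, 1, 3, -3, 13]
Extract 7: [3, 1, -3, 7, 13]
Extract 3: [1, -3, 3, 7, 13]
Extract 1: [-3, 1, 3, 7, 13]


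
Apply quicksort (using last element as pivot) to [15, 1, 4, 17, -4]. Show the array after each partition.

Partition 1: pivot=-4 at index 0 -> [-4, 1, 4, 17, 15]
Partition 2: pivot=15 at index 3 -> [-4, 1, 4, 15, 17]
Partition 3: pivot=4 at index 2 -> [-4, 1, 4, 15, 17]


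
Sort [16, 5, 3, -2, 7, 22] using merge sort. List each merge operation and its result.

Divide and conquer:
  Merge [5] + [3] -> [3, 5]
  Merge [16] + [3, 5] -> [3, 5, 16]
  Merge [7] + [22] -> [7, 22]
  Merge [-2] + [7, 22] -> [-2, 7, 22]
  Merge [3, 5, 16] + [-2, 7, 22] -> [-2, 3, 5, 7, 16, 22]


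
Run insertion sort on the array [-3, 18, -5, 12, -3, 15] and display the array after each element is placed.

First element -3 is already 'sorted'
Insert 18: shifted 0 elements -> [-3, 18, -5, 12, -3, 15]
Insert -5: shifted 2 elements -> [-5, -3, 18, 12, -3, 15]
Insert 12: shifted 1 elements -> [-5, -3, 12, 18, -3, 15]
Insert -3: shifted 2 elements -> [-5, -3, -3, 12, 18, 15]
Insert 15: shifted 1 elements -> [-5, -3, -3, 12, 15, 18]


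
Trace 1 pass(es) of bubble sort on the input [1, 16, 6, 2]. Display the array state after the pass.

After pass 1: [1, 6, 2, 16] (2 swaps)
Total swaps: 2


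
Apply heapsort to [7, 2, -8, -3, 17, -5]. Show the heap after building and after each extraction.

Build heap: [17, 7, -5, -3, 2, -8]
Extract 17: [7, 2, -5, -3, -8, 17]
Extract 7: [2, -3, -5, -8, 7, 17]
Extract 2: [-3, -8, -5, 2, 7, 17]
Extract -3: [-5, -8, -3, 2, 7, 17]
Extract -5: [-8, -5, -3, 2, 7, 17]


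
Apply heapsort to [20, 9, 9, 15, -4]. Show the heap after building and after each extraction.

Build heap: [20, 15, 9, 9, -4]
Extract 20: [15, 9, 9, -4, 20]
Extract 15: [9, -4, 9, 15, 20]
Extract 9: [9, -4, 9, 15, 20]
Extract 9: [-4, 9, 9, 15, 20]


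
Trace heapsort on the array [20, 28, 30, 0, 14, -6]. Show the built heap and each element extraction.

Build heap: [30, 28, 20, 0, 14, -6]
Extract 30: [28, 14, 20, 0, -6, 30]
Extract 28: [20, 14, -6, 0, 28, 30]
Extract 20: [14, 0, -6, 20, 28, 30]
Extract 14: [0, -6, 14, 20, 28, 30]
Extract 0: [-6, 0, 14, 20, 28, 30]


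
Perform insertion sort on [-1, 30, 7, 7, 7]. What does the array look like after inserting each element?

First element -1 is already 'sorted'
Insert 30: shifted 0 elements -> [-1, 30, 7, 7, 7]
Insert 7: shifted 1 elements -> [-1, 7, 30, 7, 7]
Insert 7: shifted 1 elements -> [-1, 7, 7, 30, 7]
Insert 7: shifted 1 elements -> [-1, 7, 7, 7, 30]


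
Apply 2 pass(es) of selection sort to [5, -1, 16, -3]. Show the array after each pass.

Pass 1: Select minimum -3 at index 3, swap -> [-3, -1, 16, 5]
Pass 2: Select minimum -1 at index 1, swap -> [-3, -1, 16, 5]


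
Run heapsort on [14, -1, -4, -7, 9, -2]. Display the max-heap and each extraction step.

Build heap: [14, 9, -2, -7, -1, -4]
Extract 14: [9, -1, -2, -7, -4, 14]
Extract 9: [-1, -4, -2, -7, 9, 14]
Extract -1: [-2, -4, -7, -1, 9, 14]
Extract -2: [-4, -7, -2, -1, 9, 14]
Extract -4: [-7, -4, -2, -1, 9, 14]


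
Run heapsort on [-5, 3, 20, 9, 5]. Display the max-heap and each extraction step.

Build heap: [20, 9, -5, 3, 5]
Extract 20: [9, 5, -5, 3, 20]
Extract 9: [5, 3, -5, 9, 20]
Extract 5: [3, -5, 5, 9, 20]
Extract 3: [-5, 3, 5, 9, 20]


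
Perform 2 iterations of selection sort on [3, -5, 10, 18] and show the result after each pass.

Pass 1: Select minimum -5 at index 1, swap -> [-5, 3, 10, 18]
Pass 2: Select minimum 3 at index 1, swap -> [-5, 3, 10, 18]


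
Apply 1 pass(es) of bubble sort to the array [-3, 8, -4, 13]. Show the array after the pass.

After pass 1: [-3, -4, 8, 13] (1 swaps)
Total swaps: 1


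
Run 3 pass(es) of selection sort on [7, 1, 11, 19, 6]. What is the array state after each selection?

Pass 1: Select minimum 1 at index 1, swap -> [1, 7, 11, 19, 6]
Pass 2: Select minimum 6 at index 4, swap -> [1, 6, 11, 19, 7]
Pass 3: Select minimum 7 at index 4, swap -> [1, 6, 7, 19, 11]


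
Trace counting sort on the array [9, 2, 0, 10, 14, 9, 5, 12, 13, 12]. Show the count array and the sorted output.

Count array: [1, 0, 1, 0, 0, 1, 0, 0, 0, 2, 1, 0, 2, 1, 1]
(count[i] = number of elements equal to i)
Cumulative count: [1, 1, 2, 2, 2, 3, 3, 3, 3, 5, 6, 6, 8, 9, 10]
Sorted: [0, 2, 5, 9, 9, 10, 12, 12, 13, 14]


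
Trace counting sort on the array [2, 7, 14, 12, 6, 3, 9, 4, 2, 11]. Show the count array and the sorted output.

Count array: [0, 0, 2, 1, 1, 0, 1, 1, 0, 1, 0, 1, 1, 0, 1]
(count[i] = number of elements equal to i)
Cumulative count: [0, 0, 2, 3, 4, 4, 5, 6, 6, 7, 7, 8, 9, 9, 10]
Sorted: [2, 2, 3, 4, 6, 7, 9, 11, 12, 14]


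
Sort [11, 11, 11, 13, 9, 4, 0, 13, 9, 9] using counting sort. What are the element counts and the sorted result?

Count array: [1, 0, 0, 0, 1, 0, 0, 0, 0, 3, 0, 3, 0, 2]
(count[i] = number of elements equal to i)
Cumulative count: [1, 1, 1, 1, 2, 2, 2, 2, 2, 5, 5, 8, 8, 10]
Sorted: [0, 4, 9, 9, 9, 11, 11, 11, 13, 13]


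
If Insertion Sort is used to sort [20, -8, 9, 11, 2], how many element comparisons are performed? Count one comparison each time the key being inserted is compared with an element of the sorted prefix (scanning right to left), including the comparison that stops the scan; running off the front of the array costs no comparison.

Insert -8: 20 > -8 (shift), reached front = 1 comparison(s) -> [-8, 20, 9, 11, 2]
Insert 9: 20 > 9 (shift), -8 <= 9 (stop) = 2 comparison(s) -> [-8, 9, 20, 11, 2]
Insert 11: 20 > 11 (shift), 9 <= 11 (stop) = 2 comparison(s) -> [-8, 9, 11, 20, 2]
Insert 2: 20 > 2 (shift), 11 > 2 (shift), 9 > 2 (shift), -8 <= 2 (stop) = 4 comparison(s) -> [-8, 2, 9, 11, 20]
Total comparisons: 1 + 2 + 2 + 4 = 9
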